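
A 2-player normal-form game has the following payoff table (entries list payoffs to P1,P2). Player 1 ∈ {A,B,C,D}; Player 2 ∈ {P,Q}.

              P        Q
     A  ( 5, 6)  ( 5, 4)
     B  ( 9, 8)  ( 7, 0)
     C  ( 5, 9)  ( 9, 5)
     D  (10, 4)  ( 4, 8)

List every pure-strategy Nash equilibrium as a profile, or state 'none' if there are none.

(A,P): not NE [P1→D gives 10>5]
(A,Q): not NE [P1→C gives 9>5; P2→P gives 6>4]
(B,P): not NE [P1→D gives 10>9]
(B,Q): not NE [P1→C gives 9>7; P2→P gives 8>0]
(C,P): not NE [P1→D gives 10>5]
(C,Q): not NE [P2→P gives 9>5]
(D,P): not NE [P2→Q gives 8>4]
(D,Q): not NE [P1→C gives 9>4]

Equilibria: none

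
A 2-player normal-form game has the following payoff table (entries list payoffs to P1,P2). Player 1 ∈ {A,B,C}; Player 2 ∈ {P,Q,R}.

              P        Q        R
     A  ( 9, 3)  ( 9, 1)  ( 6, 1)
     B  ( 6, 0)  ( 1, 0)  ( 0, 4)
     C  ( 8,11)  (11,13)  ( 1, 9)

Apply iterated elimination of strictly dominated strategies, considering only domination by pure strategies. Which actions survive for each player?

P1 drop B (A beats it: P:9>6 Q:9>1 R:6>0)
P2 drop R (P beats it: A:3>1 C:11>9)
P1→{A,C} P2→{P,Q}

Remaining: P1:{A,C} P2:{P,Q}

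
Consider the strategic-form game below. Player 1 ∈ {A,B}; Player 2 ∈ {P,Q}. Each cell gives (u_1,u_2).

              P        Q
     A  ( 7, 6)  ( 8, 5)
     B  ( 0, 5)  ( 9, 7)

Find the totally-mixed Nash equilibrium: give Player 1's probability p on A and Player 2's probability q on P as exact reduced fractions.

(p,q) = (2/3, 1/8)

P1 indiff ⇒ q·7+(1-q)·8 = q·0+(1-q)·9 ⇒ q(7) = (1-q)(1) ⇒ q = 1/8
P2 indiff ⇒ p·6+(1-p)·5 = p·5+(1-p)·7 ⇒ p(1) = (1-p)(2) ⇒ p = 2/3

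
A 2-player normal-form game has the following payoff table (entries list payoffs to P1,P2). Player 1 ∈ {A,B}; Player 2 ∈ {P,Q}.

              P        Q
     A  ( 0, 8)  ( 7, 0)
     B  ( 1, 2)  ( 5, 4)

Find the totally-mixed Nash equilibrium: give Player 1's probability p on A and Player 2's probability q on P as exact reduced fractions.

p=1/5, q=2/3

P1 indiff ⇒ q·0+(1-q)·7 = q·1+(1-q)·5 ⇒ q(-1) = (1-q)(-2) ⇒ q = 2/3
P2 indiff ⇒ p·8+(1-p)·2 = p·0+(1-p)·4 ⇒ p(8) = (1-p)(2) ⇒ p = 1/5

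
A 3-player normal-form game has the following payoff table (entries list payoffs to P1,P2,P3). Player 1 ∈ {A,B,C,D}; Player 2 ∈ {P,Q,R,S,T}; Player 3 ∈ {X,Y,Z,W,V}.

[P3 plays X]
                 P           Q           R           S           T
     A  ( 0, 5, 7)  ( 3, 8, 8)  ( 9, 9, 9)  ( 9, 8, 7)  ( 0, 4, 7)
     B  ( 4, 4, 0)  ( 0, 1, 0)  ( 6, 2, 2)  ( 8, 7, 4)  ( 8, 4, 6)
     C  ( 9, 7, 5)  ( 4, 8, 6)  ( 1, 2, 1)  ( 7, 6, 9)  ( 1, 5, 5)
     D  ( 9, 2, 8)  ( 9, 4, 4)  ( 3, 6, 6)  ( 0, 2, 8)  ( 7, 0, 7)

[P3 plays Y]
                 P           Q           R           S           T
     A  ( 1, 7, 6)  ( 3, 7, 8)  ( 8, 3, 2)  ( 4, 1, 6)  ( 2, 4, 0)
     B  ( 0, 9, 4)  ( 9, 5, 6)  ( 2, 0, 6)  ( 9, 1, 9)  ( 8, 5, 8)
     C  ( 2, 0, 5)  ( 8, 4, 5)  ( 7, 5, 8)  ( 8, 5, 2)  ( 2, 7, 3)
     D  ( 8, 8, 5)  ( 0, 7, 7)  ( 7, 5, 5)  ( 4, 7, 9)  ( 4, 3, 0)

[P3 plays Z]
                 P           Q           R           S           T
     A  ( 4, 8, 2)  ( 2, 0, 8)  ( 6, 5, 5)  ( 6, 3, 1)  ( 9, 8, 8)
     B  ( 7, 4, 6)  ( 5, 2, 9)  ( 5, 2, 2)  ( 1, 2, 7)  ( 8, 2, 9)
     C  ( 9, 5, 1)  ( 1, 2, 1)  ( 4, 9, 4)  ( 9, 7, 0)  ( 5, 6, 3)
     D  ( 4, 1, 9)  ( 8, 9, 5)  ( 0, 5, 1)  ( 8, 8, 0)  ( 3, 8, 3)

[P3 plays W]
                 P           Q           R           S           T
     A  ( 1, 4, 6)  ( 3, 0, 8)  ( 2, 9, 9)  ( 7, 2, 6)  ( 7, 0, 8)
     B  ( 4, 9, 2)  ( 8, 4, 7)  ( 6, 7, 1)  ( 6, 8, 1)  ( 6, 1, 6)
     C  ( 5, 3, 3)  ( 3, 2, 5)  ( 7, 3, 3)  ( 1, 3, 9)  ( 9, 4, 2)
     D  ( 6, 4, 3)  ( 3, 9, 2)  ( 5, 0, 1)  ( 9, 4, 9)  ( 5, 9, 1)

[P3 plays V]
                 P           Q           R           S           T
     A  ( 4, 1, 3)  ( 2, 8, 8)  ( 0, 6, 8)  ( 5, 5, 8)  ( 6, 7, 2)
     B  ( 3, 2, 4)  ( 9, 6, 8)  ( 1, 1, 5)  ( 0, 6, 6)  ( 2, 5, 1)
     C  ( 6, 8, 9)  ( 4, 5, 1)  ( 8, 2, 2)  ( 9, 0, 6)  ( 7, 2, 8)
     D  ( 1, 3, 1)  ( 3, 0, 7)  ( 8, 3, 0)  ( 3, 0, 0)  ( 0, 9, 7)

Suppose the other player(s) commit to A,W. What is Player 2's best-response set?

P2 best: {R}

u_2(P vs A,W) = 4
u_2(Q vs A,W) = 0
u_2(R vs A,W) = 9
u_2(S vs A,W) = 2
u_2(T vs A,W) = 0
max payoff 9 at {R}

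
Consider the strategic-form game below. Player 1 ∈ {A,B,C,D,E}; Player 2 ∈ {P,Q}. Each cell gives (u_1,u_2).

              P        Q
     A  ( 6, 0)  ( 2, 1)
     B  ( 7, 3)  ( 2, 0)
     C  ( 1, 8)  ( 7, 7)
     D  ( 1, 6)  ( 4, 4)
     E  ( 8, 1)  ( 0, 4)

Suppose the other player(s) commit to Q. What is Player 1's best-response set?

BR_1 = {C}

u_1(A vs Q) = 2
u_1(B vs Q) = 2
u_1(C vs Q) = 7
u_1(D vs Q) = 4
u_1(E vs Q) = 0
max payoff 7 at {C}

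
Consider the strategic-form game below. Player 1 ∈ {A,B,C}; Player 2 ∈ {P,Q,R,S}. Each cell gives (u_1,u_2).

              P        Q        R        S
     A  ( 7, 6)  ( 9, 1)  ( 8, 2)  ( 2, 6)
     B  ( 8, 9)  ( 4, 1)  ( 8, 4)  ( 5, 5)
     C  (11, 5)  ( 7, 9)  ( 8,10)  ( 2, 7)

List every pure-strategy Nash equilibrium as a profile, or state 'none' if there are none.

(A,P): not NE [P1→C gives 11>7]
(A,Q): not NE [P2→S gives 6>1]
(A,R): not NE [P2→S gives 6>2]
(A,S): not NE [P1→B gives 5>2]
(B,P): not NE [P1→C gives 11>8]
(B,Q): not NE [P1→A gives 9>4; P2→P gives 9>1]
(B,R): not NE [P2→P gives 9>4]
(B,S): not NE [P2→P gives 9>5]
(C,P): not NE [P2→R gives 10>5]
(C,Q): not NE [P1→A gives 9>7; P2→R gives 10>9]
(C,R): NE
(C,S): not NE [P1→B gives 5>2; P2→R gives 10>7]

Nash profiles: (C,R)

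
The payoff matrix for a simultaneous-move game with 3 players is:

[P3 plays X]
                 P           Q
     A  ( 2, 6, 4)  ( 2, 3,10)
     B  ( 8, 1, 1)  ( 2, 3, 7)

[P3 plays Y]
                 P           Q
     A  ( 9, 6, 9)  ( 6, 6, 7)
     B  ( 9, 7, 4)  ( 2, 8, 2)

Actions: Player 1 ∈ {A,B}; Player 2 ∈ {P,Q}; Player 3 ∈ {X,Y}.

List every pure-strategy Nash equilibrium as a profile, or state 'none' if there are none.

(A,P,X): not NE [P1→B gives 8>2; P3→Y gives 9>4]
(A,P,Y): NE
(A,Q,X): not NE [P2→P gives 6>3]
(A,Q,Y): not NE [P3→X gives 10>7]
(B,P,X): not NE [P2→Q gives 3>1; P3→Y gives 4>1]
(B,P,Y): not NE [P2→Q gives 8>7]
(B,Q,X): NE
(B,Q,Y): not NE [P1→A gives 6>2; P3→X gives 7>2]

PSNE = {(A,P,Y), (B,Q,X)}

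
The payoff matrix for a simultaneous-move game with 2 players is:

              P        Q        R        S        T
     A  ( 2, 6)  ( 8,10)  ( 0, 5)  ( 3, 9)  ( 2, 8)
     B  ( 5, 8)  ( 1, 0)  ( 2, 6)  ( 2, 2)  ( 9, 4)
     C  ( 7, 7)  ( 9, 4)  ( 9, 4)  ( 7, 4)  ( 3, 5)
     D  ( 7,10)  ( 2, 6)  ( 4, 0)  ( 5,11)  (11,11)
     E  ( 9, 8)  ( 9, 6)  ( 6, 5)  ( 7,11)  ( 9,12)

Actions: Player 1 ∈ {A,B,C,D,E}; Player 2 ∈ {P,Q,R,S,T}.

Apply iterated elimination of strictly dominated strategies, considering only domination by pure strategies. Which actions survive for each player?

P1 drop A (C beats it: P:7>2 Q:9>8 R:9>0 S:7>3 T:3>2)
P1 drop B (D beats it: P:7>5 Q:2>1 R:4>2 S:5>2 T:11>9)
P2 drop Q (P beats it: C:7>4 D:10>6 E:8>6)
P2 drop R (P beats it: C:7>4 D:10>0 E:8>5)
P1→{C,D,E} P2→{P,S,T}

Remaining: P1:{C,D,E} P2:{P,S,T}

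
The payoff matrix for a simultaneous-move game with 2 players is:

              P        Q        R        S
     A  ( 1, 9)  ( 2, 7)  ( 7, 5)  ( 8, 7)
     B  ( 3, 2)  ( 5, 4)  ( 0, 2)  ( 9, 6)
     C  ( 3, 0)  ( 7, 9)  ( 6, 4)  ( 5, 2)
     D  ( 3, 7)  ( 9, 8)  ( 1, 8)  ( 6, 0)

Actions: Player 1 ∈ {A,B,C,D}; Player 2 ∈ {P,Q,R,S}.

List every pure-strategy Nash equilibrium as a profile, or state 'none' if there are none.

Nash profiles: (B,S), (D,Q)

(A,P): not NE [P1→D gives 3>1]
(A,Q): not NE [P1→D gives 9>2; P2→P gives 9>7]
(A,R): not NE [P2→P gives 9>5]
(A,S): not NE [P1→B gives 9>8; P2→P gives 9>7]
(B,P): not NE [P2→S gives 6>2]
(B,Q): not NE [P1→D gives 9>5; P2→S gives 6>4]
(B,R): not NE [P1→A gives 7>0; P2→S gives 6>2]
(B,S): NE
(C,P): not NE [P2→Q gives 9>0]
(C,Q): not NE [P1→D gives 9>7]
(C,R): not NE [P1→A gives 7>6; P2→Q gives 9>4]
(C,S): not NE [P1→B gives 9>5; P2→Q gives 9>2]
(D,P): not NE [P2→R gives 8>7]
(D,Q): NE
(D,R): not NE [P1→A gives 7>1]
(D,S): not NE [P1→B gives 9>6; P2→R gives 8>0]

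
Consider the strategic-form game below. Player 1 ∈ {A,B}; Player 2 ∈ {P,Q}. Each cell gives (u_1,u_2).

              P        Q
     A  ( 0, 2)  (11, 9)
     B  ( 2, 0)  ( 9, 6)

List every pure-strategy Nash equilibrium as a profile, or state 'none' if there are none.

(A,P): not NE [P1→B gives 2>0; P2→Q gives 9>2]
(A,Q): NE
(B,P): not NE [P2→Q gives 6>0]
(B,Q): not NE [P1→A gives 11>9]

Nash profiles: (A,Q)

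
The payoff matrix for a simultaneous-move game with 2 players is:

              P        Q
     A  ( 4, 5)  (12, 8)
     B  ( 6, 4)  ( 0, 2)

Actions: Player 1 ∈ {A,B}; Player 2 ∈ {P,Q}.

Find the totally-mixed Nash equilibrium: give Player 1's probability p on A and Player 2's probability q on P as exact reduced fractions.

P1 mixes 2/5 on A; P2 mixes 6/7 on P

P1 indiff ⇒ q·4+(1-q)·12 = q·6+(1-q)·0 ⇒ q(-2) = (1-q)(-12) ⇒ q = 6/7
P2 indiff ⇒ p·5+(1-p)·4 = p·8+(1-p)·2 ⇒ p(-3) = (1-p)(-2) ⇒ p = 2/5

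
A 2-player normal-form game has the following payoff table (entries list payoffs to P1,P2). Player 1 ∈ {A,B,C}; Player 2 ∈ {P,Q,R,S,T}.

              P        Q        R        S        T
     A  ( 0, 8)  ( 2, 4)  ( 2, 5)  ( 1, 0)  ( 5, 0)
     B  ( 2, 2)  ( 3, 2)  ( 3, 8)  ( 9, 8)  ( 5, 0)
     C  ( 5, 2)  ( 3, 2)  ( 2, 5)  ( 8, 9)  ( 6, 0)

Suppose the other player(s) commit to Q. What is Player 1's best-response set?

u_1(A vs Q) = 2
u_1(B vs Q) = 3
u_1(C vs Q) = 3
max payoff 3 at {B,C}

BR_1 = {B,C}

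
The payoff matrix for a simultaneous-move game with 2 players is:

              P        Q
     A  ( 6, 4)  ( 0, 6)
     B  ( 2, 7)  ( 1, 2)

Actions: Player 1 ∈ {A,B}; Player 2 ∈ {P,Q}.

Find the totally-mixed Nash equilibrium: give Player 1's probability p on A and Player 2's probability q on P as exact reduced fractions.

P1 indiff ⇒ q·6+(1-q)·0 = q·2+(1-q)·1 ⇒ q(4) = (1-q)(1) ⇒ q = 1/5
P2 indiff ⇒ p·4+(1-p)·7 = p·6+(1-p)·2 ⇒ p(-2) = (1-p)(-5) ⇒ p = 5/7

(p,q) = (5/7, 1/5)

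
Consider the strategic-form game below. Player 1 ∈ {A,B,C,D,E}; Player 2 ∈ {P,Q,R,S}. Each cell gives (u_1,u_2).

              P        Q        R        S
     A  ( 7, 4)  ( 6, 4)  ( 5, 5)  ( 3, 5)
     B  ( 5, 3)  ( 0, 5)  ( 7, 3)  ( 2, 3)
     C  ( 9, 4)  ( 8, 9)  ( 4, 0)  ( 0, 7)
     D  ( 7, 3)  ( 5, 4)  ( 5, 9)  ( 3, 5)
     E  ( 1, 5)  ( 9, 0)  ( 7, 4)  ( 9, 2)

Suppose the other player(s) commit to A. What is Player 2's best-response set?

P2 best: {R,S}

u_2(P vs A) = 4
u_2(Q vs A) = 4
u_2(R vs A) = 5
u_2(S vs A) = 5
max payoff 5 at {R,S}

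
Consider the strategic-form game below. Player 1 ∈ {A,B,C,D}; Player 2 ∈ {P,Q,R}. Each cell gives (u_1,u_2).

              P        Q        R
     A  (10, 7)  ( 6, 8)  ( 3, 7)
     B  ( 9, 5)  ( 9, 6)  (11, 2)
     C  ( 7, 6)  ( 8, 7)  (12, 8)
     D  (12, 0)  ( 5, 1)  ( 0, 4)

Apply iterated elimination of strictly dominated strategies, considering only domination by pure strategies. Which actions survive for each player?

P2 drop P (Q beats it: A:8>7 B:6>5 C:7>6 D:1>0)
P1 drop A (B beats it: Q:9>6 R:11>3)
P1 drop D (B beats it: Q:9>5 R:11>0)
P1→{B,C} P2→{Q,R}

IESDS → P1:{B,C} P2:{Q,R}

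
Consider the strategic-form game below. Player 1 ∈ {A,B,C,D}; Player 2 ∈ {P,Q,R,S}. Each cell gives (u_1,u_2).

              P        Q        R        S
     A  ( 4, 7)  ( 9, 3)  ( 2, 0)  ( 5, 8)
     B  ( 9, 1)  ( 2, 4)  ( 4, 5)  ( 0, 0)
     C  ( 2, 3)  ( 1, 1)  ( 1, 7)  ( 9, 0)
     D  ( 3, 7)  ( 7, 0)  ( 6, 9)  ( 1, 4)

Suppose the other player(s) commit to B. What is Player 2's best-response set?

P2 best: {R}

u_2(P vs B) = 1
u_2(Q vs B) = 4
u_2(R vs B) = 5
u_2(S vs B) = 0
max payoff 5 at {R}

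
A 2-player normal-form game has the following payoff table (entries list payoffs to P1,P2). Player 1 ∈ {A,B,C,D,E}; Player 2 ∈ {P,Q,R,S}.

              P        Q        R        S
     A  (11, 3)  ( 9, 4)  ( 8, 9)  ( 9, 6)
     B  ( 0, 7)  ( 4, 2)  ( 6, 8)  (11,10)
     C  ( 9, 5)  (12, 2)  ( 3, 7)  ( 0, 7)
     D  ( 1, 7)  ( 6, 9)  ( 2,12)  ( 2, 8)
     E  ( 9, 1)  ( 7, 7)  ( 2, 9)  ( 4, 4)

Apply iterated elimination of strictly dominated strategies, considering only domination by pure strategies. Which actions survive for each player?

P1 drop D (A beats it: P:11>1 Q:9>6 R:8>2 S:9>2)
P1 drop E (A beats it: P:11>9 Q:9>7 R:8>2 S:9>4)
P2 drop P (R beats it: A:9>3 B:8>7 C:7>5)
P2 drop Q (R beats it: A:9>4 B:8>2 C:7>2)
P1 drop C (A beats it: R:8>3 S:9>0)
P1→{A,B} P2→{R,S}

IESDS → P1:{A,B} P2:{R,S}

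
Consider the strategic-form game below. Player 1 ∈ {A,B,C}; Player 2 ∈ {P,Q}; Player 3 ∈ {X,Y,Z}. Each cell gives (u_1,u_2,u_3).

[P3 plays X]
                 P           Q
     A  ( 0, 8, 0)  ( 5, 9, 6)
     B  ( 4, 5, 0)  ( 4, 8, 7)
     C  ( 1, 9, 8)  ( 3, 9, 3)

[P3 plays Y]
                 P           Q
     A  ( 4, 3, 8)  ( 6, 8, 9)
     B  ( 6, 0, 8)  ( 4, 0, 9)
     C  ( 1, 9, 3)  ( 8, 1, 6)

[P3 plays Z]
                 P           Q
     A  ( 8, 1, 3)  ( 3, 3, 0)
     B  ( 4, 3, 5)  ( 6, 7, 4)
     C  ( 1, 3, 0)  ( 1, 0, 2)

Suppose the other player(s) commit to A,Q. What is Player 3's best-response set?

u_3(X vs A,Q) = 6
u_3(Y vs A,Q) = 9
u_3(Z vs A,Q) = 0
max payoff 9 at {Y}

BR_3 = {Y}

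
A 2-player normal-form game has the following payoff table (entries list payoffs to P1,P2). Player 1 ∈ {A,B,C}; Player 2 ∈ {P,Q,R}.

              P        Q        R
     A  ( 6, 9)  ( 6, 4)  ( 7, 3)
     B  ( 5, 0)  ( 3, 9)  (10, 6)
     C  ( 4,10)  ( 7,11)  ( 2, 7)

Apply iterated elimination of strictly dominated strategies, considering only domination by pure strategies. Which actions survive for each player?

P2 drop R (Q beats it: A:4>3 B:9>6 C:11>7)
P1 drop B (A beats it: P:6>5 Q:6>3)
P1→{A,C} P2→{P,Q}

Remaining: P1:{A,C} P2:{P,Q}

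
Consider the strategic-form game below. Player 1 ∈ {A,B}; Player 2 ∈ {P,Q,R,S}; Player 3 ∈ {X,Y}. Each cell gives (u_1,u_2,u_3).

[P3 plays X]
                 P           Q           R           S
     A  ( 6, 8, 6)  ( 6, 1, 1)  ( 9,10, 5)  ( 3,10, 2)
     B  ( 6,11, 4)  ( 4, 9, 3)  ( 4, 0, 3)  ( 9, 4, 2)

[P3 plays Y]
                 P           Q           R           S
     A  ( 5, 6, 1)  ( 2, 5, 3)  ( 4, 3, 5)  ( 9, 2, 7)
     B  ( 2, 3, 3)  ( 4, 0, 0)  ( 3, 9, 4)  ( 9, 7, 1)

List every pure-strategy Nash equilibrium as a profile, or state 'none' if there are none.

PSNE = {(A,R,X), (B,P,X)}

(A,P,X): not NE [P2→S gives 10>8]
(A,P,Y): not NE [P3→X gives 6>1]
(A,Q,X): not NE [P2→S gives 10>1; P3→Y gives 3>1]
(A,Q,Y): not NE [P1→B gives 4>2; P2→P gives 6>5]
(A,R,X): NE
(A,R,Y): not NE [P2→P gives 6>3]
(A,S,X): not NE [P1→B gives 9>3; P3→Y gives 7>2]
(A,S,Y): not NE [P2→P gives 6>2]
(B,P,X): NE
(B,P,Y): not NE [P1→A gives 5>2; P2→R gives 9>3; P3→X gives 4>3]
(B,Q,X): not NE [P1→A gives 6>4; P2→P gives 11>9]
(B,Q,Y): not NE [P2→R gives 9>0; P3→X gives 3>0]
(B,R,X): not NE [P1→A gives 9>4; P2→P gives 11>0; P3→Y gives 4>3]
(B,R,Y): not NE [P1→A gives 4>3]
(B,S,X): not NE [P2→P gives 11>4]
(B,S,Y): not NE [P2→R gives 9>7; P3→X gives 2>1]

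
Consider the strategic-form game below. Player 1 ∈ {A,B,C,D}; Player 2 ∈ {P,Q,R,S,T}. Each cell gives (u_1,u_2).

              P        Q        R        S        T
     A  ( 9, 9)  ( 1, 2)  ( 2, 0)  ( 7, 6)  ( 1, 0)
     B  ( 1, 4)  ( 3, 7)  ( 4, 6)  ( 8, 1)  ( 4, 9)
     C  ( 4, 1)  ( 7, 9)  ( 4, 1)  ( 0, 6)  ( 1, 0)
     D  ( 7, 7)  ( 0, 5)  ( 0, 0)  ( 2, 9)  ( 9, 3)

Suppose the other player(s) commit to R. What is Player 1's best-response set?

u_1(A vs R) = 2
u_1(B vs R) = 4
u_1(C vs R) = 4
u_1(D vs R) = 0
max payoff 4 at {B,C}

argmax u_1 = {B,C}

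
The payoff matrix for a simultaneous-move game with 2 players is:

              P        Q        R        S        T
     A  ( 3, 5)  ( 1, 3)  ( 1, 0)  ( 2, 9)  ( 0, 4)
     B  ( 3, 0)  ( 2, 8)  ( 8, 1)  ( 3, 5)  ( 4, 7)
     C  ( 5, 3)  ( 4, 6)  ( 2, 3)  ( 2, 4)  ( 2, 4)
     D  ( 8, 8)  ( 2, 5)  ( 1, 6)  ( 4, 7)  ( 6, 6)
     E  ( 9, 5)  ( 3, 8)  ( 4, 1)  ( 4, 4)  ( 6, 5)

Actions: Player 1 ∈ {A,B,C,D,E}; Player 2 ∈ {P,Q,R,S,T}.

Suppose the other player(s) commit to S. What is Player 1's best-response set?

BR_1 = {D,E}

u_1(A vs S) = 2
u_1(B vs S) = 3
u_1(C vs S) = 2
u_1(D vs S) = 4
u_1(E vs S) = 4
max payoff 4 at {D,E}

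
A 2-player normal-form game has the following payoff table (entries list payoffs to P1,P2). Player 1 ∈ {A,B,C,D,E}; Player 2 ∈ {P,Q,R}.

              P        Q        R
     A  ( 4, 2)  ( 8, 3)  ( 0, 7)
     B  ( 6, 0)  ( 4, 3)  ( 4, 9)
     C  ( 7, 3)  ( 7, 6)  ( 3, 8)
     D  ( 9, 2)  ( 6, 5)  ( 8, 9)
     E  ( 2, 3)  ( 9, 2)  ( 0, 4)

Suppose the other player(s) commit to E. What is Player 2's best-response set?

u_2(P vs E) = 3
u_2(Q vs E) = 2
u_2(R vs E) = 4
max payoff 4 at {R}

argmax u_2 = {R}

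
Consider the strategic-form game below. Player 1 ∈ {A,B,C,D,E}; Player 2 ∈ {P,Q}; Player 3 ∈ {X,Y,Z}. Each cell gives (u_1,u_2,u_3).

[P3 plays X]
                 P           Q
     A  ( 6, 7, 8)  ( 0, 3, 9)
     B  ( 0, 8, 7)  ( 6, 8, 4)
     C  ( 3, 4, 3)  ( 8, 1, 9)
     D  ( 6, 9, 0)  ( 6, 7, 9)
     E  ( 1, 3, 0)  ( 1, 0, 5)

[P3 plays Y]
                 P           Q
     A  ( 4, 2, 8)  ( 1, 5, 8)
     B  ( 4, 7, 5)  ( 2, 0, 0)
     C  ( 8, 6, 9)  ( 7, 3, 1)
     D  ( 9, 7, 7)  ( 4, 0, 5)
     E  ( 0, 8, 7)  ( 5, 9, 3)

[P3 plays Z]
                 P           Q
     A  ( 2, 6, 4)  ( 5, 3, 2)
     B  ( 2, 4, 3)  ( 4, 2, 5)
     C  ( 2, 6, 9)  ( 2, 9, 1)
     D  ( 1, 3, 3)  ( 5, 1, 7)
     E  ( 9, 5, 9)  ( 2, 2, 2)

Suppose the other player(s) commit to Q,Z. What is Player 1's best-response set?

P1 best: {A,D}

u_1(A vs Q,Z) = 5
u_1(B vs Q,Z) = 4
u_1(C vs Q,Z) = 2
u_1(D vs Q,Z) = 5
u_1(E vs Q,Z) = 2
max payoff 5 at {A,D}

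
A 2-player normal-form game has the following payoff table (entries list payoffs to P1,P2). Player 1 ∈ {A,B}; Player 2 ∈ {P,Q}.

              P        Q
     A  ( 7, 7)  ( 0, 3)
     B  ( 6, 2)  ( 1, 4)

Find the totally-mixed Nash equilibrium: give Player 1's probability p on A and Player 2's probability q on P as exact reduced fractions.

P1 mixes 1/3 on A; P2 mixes 1/2 on P

P1 indiff ⇒ q·7+(1-q)·0 = q·6+(1-q)·1 ⇒ q(1) = (1-q)(1) ⇒ q = 1/2
P2 indiff ⇒ p·7+(1-p)·2 = p·3+(1-p)·4 ⇒ p(4) = (1-p)(2) ⇒ p = 1/3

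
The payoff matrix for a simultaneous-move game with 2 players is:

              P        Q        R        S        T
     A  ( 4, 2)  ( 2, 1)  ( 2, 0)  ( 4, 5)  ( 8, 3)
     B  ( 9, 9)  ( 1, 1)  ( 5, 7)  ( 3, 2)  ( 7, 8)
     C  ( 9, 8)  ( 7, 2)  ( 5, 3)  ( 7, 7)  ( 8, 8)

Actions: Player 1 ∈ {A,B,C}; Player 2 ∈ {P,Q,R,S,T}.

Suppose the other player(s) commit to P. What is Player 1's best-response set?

u_1(A vs P) = 4
u_1(B vs P) = 9
u_1(C vs P) = 9
max payoff 9 at {B,C}

argmax u_1 = {B,C}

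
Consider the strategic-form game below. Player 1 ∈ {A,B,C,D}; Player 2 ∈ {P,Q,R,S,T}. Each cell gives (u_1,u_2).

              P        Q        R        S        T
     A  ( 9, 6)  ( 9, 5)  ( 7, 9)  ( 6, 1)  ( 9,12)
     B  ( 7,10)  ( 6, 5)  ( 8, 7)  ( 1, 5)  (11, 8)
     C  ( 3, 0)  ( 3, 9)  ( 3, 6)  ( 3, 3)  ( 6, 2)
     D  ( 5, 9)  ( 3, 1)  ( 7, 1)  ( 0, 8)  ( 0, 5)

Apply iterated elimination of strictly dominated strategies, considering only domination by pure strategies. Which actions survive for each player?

P1 drop C (A beats it: P:9>3 Q:9>3 R:7>3 S:6>3 T:9>6)
P1 drop D (B beats it: P:7>5 Q:6>3 R:8>7 S:1>0 T:11>0)
P2 drop Q (P beats it: A:6>5 B:10>5)
P2 drop R (T beats it: A:12>9 B:8>7)
P2 drop S (P beats it: A:6>1 B:10>5)
P1→{A,B} P2→{P,T}

Survivors P1:{A,B} P2:{P,T}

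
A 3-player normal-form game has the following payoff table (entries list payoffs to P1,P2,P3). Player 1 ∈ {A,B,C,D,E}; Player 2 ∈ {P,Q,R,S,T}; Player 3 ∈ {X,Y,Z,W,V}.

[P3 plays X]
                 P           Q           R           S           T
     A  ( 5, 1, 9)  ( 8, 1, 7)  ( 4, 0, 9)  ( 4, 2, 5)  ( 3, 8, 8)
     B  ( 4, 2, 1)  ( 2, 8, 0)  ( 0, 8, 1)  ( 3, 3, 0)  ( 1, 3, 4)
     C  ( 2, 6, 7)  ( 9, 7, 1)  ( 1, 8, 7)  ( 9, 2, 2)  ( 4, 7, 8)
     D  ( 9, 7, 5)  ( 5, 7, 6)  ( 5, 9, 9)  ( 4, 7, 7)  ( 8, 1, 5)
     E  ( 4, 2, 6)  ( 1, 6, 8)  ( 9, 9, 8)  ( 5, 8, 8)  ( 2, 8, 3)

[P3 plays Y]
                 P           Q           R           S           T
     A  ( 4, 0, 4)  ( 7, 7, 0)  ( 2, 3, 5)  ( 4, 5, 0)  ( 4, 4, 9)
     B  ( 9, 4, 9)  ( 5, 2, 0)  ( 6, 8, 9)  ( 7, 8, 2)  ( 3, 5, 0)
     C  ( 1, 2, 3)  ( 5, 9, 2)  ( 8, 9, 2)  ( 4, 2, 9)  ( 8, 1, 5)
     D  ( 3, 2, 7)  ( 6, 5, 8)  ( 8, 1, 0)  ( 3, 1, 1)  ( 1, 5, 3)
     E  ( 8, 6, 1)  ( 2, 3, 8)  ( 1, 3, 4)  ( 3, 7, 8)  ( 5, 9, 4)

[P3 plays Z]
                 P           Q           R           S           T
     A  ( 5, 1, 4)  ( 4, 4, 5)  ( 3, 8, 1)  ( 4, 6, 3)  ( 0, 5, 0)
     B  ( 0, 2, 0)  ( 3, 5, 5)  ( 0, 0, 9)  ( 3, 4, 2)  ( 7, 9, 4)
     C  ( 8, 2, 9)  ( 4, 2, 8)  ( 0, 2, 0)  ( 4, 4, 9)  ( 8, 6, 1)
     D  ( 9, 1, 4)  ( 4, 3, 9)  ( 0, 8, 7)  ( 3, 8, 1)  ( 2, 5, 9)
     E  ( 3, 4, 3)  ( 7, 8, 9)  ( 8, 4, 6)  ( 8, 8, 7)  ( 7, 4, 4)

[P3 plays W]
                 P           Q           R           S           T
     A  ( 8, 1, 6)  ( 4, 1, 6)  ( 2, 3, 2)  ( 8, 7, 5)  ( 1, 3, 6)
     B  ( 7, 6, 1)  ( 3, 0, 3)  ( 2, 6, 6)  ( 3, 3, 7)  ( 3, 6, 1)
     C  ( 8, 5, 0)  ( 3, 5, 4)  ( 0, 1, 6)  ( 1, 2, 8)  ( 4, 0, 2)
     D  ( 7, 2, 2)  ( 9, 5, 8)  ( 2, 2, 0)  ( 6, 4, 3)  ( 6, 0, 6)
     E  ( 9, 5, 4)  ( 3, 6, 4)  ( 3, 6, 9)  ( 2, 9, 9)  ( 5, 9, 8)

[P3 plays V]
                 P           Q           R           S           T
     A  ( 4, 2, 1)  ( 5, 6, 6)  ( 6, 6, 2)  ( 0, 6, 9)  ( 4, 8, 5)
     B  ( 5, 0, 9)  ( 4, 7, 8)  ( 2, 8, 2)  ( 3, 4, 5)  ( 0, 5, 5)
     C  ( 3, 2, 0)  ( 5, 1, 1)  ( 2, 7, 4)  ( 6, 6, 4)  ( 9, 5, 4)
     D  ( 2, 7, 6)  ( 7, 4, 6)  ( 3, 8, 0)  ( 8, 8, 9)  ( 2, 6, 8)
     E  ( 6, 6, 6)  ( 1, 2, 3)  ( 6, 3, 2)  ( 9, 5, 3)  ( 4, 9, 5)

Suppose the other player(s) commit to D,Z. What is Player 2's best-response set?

u_2(P vs D,Z) = 1
u_2(Q vs D,Z) = 3
u_2(R vs D,Z) = 8
u_2(S vs D,Z) = 8
u_2(T vs D,Z) = 5
max payoff 8 at {R,S}

argmax u_2 = {R,S}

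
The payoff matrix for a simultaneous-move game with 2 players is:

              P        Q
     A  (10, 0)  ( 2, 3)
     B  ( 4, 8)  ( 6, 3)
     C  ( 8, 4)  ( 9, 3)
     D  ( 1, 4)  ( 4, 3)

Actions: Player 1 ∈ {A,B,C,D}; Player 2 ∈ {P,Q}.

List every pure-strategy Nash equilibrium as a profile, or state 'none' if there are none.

(A,P): not NE [P2→Q gives 3>0]
(A,Q): not NE [P1→C gives 9>2]
(B,P): not NE [P1→A gives 10>4]
(B,Q): not NE [P1→C gives 9>6; P2→P gives 8>3]
(C,P): not NE [P1→A gives 10>8]
(C,Q): not NE [P2→P gives 4>3]
(D,P): not NE [P1→A gives 10>1]
(D,Q): not NE [P1→C gives 9>4; P2→P gives 4>3]

Equilibria: none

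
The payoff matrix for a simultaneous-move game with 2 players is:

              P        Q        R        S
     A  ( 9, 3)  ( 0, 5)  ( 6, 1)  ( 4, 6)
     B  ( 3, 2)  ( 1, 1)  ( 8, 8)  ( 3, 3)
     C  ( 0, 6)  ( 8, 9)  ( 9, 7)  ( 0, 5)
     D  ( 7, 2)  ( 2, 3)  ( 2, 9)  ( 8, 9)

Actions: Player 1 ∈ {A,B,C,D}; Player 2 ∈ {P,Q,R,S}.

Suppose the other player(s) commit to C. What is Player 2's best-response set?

BR_2 = {Q}

u_2(P vs C) = 6
u_2(Q vs C) = 9
u_2(R vs C) = 7
u_2(S vs C) = 5
max payoff 9 at {Q}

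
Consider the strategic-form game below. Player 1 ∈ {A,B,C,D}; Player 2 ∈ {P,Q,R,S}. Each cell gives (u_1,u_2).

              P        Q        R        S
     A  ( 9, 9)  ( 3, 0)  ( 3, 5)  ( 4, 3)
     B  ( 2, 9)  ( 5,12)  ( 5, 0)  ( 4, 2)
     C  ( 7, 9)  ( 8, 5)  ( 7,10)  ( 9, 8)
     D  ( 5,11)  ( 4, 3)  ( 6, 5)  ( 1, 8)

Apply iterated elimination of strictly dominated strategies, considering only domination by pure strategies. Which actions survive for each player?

Survivors P1:{A,C} P2:{P,R}

P1 drop B (C beats it: P:7>2 Q:8>5 R:7>5 S:9>4)
P1 drop D (C beats it: P:7>5 Q:8>4 R:7>6 S:9>1)
P2 drop Q (P beats it: A:9>0 C:9>5)
P2 drop S (P beats it: A:9>3 C:9>8)
P1→{A,C} P2→{P,R}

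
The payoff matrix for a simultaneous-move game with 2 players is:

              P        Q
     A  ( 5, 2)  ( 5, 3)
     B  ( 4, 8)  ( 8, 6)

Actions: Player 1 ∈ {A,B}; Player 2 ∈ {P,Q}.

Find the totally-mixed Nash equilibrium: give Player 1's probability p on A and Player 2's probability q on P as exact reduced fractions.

p=2/3, q=3/4

P1 indiff ⇒ q·5+(1-q)·5 = q·4+(1-q)·8 ⇒ q(1) = (1-q)(3) ⇒ q = 3/4
P2 indiff ⇒ p·2+(1-p)·8 = p·3+(1-p)·6 ⇒ p(-1) = (1-p)(-2) ⇒ p = 2/3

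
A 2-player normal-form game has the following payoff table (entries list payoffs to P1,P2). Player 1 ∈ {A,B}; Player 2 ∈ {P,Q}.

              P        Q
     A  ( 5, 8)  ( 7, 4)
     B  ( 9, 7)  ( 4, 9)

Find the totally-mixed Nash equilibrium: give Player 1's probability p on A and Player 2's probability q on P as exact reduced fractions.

P1 indiff ⇒ q·5+(1-q)·7 = q·9+(1-q)·4 ⇒ q(-4) = (1-q)(-3) ⇒ q = 3/7
P2 indiff ⇒ p·8+(1-p)·7 = p·4+(1-p)·9 ⇒ p(4) = (1-p)(2) ⇒ p = 1/3

p=1/3, q=3/7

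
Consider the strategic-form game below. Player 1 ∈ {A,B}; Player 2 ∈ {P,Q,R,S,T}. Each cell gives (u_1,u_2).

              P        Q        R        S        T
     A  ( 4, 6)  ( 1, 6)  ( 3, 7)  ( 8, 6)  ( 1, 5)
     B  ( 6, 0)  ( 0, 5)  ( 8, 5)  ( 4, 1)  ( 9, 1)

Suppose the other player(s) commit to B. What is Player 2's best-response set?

u_2(P vs B) = 0
u_2(Q vs B) = 5
u_2(R vs B) = 5
u_2(S vs B) = 1
u_2(T vs B) = 1
max payoff 5 at {Q,R}

BR_2 = {Q,R}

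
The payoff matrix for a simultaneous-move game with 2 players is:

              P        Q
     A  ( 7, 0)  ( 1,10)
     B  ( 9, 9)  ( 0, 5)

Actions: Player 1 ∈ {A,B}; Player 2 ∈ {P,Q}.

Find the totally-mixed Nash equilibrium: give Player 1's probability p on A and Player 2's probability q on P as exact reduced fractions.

p=2/7, q=1/3

P1 indiff ⇒ q·7+(1-q)·1 = q·9+(1-q)·0 ⇒ q(-2) = (1-q)(-1) ⇒ q = 1/3
P2 indiff ⇒ p·0+(1-p)·9 = p·10+(1-p)·5 ⇒ p(-10) = (1-p)(-4) ⇒ p = 2/7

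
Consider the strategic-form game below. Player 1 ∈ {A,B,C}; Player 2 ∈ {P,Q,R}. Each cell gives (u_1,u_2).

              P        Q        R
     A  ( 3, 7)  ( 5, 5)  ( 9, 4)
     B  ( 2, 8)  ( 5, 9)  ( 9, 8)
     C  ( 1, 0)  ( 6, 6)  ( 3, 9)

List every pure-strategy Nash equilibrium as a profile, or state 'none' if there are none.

(A,P): NE
(A,Q): not NE [P1→C gives 6>5; P2→P gives 7>5]
(A,R): not NE [P2→P gives 7>4]
(B,P): not NE [P1→A gives 3>2; P2→Q gives 9>8]
(B,Q): not NE [P1→C gives 6>5]
(B,R): not NE [P2→Q gives 9>8]
(C,P): not NE [P1→A gives 3>1; P2→R gives 9>0]
(C,Q): not NE [P2→R gives 9>6]
(C,R): not NE [P1→B gives 9>3]

PSNE = {(A,P)}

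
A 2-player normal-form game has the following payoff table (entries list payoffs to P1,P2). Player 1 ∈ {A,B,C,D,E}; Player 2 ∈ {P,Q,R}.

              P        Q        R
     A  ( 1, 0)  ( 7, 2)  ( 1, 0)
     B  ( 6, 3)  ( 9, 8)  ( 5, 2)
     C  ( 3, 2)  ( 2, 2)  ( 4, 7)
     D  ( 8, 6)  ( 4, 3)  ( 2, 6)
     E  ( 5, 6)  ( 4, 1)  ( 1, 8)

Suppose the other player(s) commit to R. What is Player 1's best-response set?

P1 best: {B}

u_1(A vs R) = 1
u_1(B vs R) = 5
u_1(C vs R) = 4
u_1(D vs R) = 2
u_1(E vs R) = 1
max payoff 5 at {B}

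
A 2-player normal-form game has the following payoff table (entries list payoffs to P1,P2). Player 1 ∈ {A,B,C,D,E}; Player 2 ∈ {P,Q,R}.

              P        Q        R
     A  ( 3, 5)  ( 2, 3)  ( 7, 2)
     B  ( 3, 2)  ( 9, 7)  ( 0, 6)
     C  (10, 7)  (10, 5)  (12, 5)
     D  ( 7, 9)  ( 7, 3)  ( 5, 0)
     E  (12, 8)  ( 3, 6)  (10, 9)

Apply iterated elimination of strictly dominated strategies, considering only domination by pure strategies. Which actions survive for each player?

Survivors P1:{C,E} P2:{P,R}

P1 drop A (C beats it: P:10>3 Q:10>2 R:12>7)
P1 drop B (C beats it: P:10>3 Q:10>9 R:12>0)
P1 drop D (C beats it: P:10>7 Q:10>7 R:12>5)
P2 drop Q (P beats it: C:7>5 E:8>6)
P1→{C,E} P2→{P,R}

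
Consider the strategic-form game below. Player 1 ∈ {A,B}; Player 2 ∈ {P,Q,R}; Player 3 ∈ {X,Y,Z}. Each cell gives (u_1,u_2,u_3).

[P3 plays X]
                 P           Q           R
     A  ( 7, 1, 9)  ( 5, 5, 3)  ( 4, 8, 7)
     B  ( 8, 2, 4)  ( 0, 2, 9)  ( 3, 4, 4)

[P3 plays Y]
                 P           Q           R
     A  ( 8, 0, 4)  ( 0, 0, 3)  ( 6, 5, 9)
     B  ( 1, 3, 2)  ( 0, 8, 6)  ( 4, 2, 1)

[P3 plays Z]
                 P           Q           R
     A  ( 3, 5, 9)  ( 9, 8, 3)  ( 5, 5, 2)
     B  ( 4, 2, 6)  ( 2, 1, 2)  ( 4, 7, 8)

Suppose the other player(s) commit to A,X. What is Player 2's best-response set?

u_2(P vs A,X) = 1
u_2(Q vs A,X) = 5
u_2(R vs A,X) = 8
max payoff 8 at {R}

P2 best: {R}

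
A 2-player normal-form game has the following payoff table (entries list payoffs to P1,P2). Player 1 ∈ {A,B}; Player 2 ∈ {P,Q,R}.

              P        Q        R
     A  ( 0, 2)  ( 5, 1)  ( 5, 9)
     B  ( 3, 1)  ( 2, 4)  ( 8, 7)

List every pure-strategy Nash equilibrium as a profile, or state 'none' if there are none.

(A,P): not NE [P1→B gives 3>0; P2→R gives 9>2]
(A,Q): not NE [P2→R gives 9>1]
(A,R): not NE [P1→B gives 8>5]
(B,P): not NE [P2→R gives 7>1]
(B,Q): not NE [P1→A gives 5>2; P2→R gives 7>4]
(B,R): NE

Nash profiles: (B,R)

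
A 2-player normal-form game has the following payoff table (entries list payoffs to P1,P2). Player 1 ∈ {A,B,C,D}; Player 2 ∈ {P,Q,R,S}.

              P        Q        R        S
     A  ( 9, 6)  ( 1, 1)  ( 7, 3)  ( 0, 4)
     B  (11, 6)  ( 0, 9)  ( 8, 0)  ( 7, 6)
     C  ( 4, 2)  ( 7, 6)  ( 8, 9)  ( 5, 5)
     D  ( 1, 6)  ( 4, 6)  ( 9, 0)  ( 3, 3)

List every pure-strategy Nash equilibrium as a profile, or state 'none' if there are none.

(A,P): not NE [P1→B gives 11>9]
(A,Q): not NE [P1→C gives 7>1; P2→P gives 6>1]
(A,R): not NE [P1→D gives 9>7; P2→P gives 6>3]
(A,S): not NE [P1→B gives 7>0; P2→P gives 6>4]
(B,P): not NE [P2→Q gives 9>6]
(B,Q): not NE [P1→C gives 7>0]
(B,R): not NE [P1→D gives 9>8; P2→Q gives 9>0]
(B,S): not NE [P2→Q gives 9>6]
(C,P): not NE [P1→B gives 11>4; P2→R gives 9>2]
(C,Q): not NE [P2→R gives 9>6]
(C,R): not NE [P1→D gives 9>8]
(C,S): not NE [P1→B gives 7>5; P2→R gives 9>5]
(D,P): not NE [P1→B gives 11>1]
(D,Q): not NE [P1→C gives 7>4]
(D,R): not NE [P2→Q gives 6>0]
(D,S): not NE [P1→B gives 7>3; P2→Q gives 6>3]

No pure NE.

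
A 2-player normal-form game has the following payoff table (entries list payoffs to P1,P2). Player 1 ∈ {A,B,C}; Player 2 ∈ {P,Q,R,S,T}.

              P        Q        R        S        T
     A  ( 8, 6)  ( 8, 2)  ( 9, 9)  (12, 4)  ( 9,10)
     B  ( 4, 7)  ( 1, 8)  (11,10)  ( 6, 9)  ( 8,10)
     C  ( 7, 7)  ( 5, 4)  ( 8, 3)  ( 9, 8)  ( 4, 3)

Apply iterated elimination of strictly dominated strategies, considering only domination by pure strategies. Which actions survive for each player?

IESDS → P1:{A,B} P2:{R,T}

P1 drop C (A beats it: P:8>7 Q:8>5 R:9>8 S:12>9 T:9>4)
P2 drop P (R beats it: A:9>6 B:10>7)
P2 drop Q (R beats it: A:9>2 B:10>8)
P2 drop S (R beats it: A:9>4 B:10>9)
P1→{A,B} P2→{R,T}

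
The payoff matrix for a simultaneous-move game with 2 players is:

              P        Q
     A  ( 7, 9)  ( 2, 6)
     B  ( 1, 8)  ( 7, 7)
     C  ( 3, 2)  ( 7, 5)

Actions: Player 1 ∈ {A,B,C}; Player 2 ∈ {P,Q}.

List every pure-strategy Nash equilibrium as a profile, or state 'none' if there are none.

NE set: (A,P), (C,Q)

(A,P): NE
(A,Q): not NE [P1→C gives 7>2; P2→P gives 9>6]
(B,P): not NE [P1→A gives 7>1]
(B,Q): not NE [P2→P gives 8>7]
(C,P): not NE [P1→A gives 7>3; P2→Q gives 5>2]
(C,Q): NE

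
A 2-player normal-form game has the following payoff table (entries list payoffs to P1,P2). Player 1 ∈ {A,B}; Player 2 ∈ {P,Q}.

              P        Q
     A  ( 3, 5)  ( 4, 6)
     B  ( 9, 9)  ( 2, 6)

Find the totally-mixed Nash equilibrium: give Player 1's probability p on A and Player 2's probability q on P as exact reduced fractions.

P1 indiff ⇒ q·3+(1-q)·4 = q·9+(1-q)·2 ⇒ q(-6) = (1-q)(-2) ⇒ q = 1/4
P2 indiff ⇒ p·5+(1-p)·9 = p·6+(1-p)·6 ⇒ p(-1) = (1-p)(-3) ⇒ p = 3/4

P1 mixes 3/4 on A; P2 mixes 1/4 on P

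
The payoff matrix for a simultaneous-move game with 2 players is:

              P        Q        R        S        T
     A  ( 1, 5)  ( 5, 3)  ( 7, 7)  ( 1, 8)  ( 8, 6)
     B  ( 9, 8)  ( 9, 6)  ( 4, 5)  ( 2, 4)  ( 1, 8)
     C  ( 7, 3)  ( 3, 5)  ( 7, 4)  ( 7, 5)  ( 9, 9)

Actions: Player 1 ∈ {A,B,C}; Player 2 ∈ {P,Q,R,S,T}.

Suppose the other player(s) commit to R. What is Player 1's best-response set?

argmax u_1 = {A,C}

u_1(A vs R) = 7
u_1(B vs R) = 4
u_1(C vs R) = 7
max payoff 7 at {A,C}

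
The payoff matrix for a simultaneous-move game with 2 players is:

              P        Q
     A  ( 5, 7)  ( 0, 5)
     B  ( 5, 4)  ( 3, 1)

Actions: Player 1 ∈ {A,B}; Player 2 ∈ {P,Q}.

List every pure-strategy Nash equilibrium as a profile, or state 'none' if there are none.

(A,P): NE
(A,Q): not NE [P1→B gives 3>0; P2→P gives 7>5]
(B,P): NE
(B,Q): not NE [P2→P gives 4>1]

NE set: (A,P), (B,P)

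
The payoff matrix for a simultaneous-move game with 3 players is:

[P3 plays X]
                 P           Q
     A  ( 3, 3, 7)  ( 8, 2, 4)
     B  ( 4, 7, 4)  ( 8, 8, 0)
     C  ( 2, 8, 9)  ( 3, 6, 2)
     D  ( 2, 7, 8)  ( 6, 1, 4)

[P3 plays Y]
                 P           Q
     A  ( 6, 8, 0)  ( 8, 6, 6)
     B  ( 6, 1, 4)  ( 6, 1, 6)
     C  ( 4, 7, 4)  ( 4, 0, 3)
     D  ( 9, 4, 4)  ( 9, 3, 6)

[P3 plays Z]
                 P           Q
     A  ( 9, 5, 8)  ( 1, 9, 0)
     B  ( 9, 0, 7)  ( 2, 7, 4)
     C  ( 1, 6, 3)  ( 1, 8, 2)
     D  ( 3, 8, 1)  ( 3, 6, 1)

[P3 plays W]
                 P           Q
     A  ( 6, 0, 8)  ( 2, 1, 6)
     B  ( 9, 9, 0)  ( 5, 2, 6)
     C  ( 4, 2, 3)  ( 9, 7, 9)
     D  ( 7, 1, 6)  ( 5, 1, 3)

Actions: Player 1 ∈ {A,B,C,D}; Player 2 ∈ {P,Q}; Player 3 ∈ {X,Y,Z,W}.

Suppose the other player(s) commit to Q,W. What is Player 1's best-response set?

u_1(A vs Q,W) = 2
u_1(B vs Q,W) = 5
u_1(C vs Q,W) = 9
u_1(D vs Q,W) = 5
max payoff 9 at {C}

BR_1 = {C}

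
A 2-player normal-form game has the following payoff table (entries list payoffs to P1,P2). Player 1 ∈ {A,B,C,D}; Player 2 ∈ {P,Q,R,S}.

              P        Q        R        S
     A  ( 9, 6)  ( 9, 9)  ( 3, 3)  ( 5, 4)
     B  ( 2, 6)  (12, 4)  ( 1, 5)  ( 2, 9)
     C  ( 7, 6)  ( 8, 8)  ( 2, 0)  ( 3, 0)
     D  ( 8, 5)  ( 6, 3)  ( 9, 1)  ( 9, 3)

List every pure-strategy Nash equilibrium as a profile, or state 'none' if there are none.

(A,P): not NE [P2→Q gives 9>6]
(A,Q): not NE [P1→B gives 12>9]
(A,R): not NE [P1→D gives 9>3; P2→Q gives 9>3]
(A,S): not NE [P1→D gives 9>5; P2→Q gives 9>4]
(B,P): not NE [P1→A gives 9>2; P2→S gives 9>6]
(B,Q): not NE [P2→S gives 9>4]
(B,R): not NE [P1→D gives 9>1; P2→S gives 9>5]
(B,S): not NE [P1→D gives 9>2]
(C,P): not NE [P1→A gives 9>7; P2→Q gives 8>6]
(C,Q): not NE [P1→B gives 12>8]
(C,R): not NE [P1→D gives 9>2; P2→Q gives 8>0]
(C,S): not NE [P1→D gives 9>3; P2→Q gives 8>0]
(D,P): not NE [P1→A gives 9>8]
(D,Q): not NE [P1→B gives 12>6; P2→P gives 5>3]
(D,R): not NE [P2→P gives 5>1]
(D,S): not NE [P2→P gives 5>3]

Equilibria: none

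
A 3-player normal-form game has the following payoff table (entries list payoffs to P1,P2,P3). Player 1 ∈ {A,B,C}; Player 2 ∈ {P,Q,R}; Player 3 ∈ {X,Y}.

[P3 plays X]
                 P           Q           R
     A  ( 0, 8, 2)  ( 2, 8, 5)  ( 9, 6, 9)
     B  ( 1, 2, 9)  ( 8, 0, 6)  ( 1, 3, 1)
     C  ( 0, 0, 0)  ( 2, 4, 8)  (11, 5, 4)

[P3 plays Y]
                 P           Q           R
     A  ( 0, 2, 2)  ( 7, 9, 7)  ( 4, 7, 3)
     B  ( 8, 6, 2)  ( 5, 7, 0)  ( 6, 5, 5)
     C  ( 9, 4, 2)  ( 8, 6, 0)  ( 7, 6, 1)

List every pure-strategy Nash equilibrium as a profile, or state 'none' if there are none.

Nash profiles: (C,R,X)

(A,P,X): not NE [P1→B gives 1>0]
(A,P,Y): not NE [P1→C gives 9>0; P2→Q gives 9>2]
(A,Q,X): not NE [P1→B gives 8>2; P3→Y gives 7>5]
(A,Q,Y): not NE [P1→C gives 8>7]
(A,R,X): not NE [P1→C gives 11>9; P2→Q gives 8>6]
(A,R,Y): not NE [P1→C gives 7>4; P2→Q gives 9>7; P3→X gives 9>3]
(B,P,X): not NE [P2→R gives 3>2]
(B,P,Y): not NE [P1→C gives 9>8; P2→Q gives 7>6; P3→X gives 9>2]
(B,Q,X): not NE [P2→R gives 3>0]
(B,Q,Y): not NE [P1→C gives 8>5; P3→X gives 6>0]
(B,R,X): not NE [P1→C gives 11>1; P3→Y gives 5>1]
(B,R,Y): not NE [P1→C gives 7>6; P2→Q gives 7>5]
(C,P,X): not NE [P1→B gives 1>0; P2→R gives 5>0; P3→Y gives 2>0]
(C,P,Y): not NE [P2→R gives 6>4]
(C,Q,X): not NE [P1→B gives 8>2; P2→R gives 5>4]
(C,Q,Y): not NE [P3→X gives 8>0]
(C,R,X): NE
(C,R,Y): not NE [P3→X gives 4>1]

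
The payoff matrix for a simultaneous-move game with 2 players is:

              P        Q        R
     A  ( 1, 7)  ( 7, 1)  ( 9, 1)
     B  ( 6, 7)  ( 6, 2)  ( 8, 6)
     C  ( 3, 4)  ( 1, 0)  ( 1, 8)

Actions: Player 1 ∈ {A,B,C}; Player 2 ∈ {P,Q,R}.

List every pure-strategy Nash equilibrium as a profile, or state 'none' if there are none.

PSNE = {(B,P)}

(A,P): not NE [P1→B gives 6>1]
(A,Q): not NE [P2→P gives 7>1]
(A,R): not NE [P2→P gives 7>1]
(B,P): NE
(B,Q): not NE [P1→A gives 7>6; P2→P gives 7>2]
(B,R): not NE [P1→A gives 9>8; P2→P gives 7>6]
(C,P): not NE [P1→B gives 6>3; P2→R gives 8>4]
(C,Q): not NE [P1→A gives 7>1; P2→R gives 8>0]
(C,R): not NE [P1→A gives 9>1]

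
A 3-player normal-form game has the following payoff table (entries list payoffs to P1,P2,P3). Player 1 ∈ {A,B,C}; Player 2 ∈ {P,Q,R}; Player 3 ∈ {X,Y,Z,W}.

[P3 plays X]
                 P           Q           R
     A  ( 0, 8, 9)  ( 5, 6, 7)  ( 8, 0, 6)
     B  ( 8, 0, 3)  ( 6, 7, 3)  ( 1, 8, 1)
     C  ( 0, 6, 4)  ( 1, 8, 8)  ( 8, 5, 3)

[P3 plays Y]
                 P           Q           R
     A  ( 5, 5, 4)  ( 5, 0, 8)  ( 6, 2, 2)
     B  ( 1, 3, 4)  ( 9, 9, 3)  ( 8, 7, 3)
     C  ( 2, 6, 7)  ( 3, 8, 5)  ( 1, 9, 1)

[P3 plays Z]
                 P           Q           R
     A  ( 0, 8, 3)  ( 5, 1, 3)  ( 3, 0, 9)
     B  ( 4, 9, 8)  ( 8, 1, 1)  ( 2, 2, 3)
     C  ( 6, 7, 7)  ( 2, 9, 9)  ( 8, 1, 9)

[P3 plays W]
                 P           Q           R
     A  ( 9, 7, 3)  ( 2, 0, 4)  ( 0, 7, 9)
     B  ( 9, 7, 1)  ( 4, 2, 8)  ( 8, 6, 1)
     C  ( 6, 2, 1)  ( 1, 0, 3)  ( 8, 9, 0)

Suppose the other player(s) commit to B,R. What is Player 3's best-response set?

u_3(X vs B,R) = 1
u_3(Y vs B,R) = 3
u_3(Z vs B,R) = 3
u_3(W vs B,R) = 1
max payoff 3 at {Y,Z}

BR_3 = {Y,Z}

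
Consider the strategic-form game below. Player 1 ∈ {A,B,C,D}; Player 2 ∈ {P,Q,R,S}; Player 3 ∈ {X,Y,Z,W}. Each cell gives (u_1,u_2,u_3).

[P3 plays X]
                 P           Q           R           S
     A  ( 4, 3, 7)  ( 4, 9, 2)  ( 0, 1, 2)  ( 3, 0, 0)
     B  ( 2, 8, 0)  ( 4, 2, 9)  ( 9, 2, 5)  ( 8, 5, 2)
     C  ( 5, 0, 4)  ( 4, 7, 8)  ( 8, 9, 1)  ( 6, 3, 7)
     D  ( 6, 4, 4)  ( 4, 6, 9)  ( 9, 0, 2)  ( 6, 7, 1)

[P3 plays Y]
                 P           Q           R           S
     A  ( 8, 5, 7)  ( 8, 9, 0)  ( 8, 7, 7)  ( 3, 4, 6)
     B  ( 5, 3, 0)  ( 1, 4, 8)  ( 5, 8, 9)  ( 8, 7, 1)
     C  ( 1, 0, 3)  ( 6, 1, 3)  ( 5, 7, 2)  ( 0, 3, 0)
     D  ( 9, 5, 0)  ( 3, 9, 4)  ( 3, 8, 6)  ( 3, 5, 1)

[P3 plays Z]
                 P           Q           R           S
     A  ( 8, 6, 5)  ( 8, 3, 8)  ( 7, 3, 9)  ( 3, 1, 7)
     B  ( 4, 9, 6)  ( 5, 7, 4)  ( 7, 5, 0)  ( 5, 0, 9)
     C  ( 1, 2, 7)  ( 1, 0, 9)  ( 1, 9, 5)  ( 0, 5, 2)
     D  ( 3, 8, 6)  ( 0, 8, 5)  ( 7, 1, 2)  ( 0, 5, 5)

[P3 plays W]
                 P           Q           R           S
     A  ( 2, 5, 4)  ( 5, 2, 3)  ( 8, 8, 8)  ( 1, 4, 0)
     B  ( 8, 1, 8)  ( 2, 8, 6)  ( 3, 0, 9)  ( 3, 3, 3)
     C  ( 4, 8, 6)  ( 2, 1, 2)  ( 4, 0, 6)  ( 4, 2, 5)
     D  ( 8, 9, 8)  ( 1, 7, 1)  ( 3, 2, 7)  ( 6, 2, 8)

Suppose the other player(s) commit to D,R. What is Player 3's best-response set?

BR_3 = {W}

u_3(X vs D,R) = 2
u_3(Y vs D,R) = 6
u_3(Z vs D,R) = 2
u_3(W vs D,R) = 7
max payoff 7 at {W}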